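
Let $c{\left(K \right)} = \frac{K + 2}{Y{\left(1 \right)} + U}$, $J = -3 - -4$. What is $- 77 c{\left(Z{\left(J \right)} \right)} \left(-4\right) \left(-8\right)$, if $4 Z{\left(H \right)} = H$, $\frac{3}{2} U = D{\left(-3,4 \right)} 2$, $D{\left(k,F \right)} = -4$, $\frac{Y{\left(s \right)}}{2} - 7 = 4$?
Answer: $- \frac{8316}{25} \approx -332.64$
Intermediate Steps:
$J = 1$ ($J = -3 + 4 = 1$)
$Y{\left(s \right)} = 22$ ($Y{\left(s \right)} = 14 + 2 \cdot 4 = 14 + 8 = 22$)
$U = - \frac{16}{3}$ ($U = \frac{2 \left(\left(-4\right) 2\right)}{3} = \frac{2}{3} \left(-8\right) = - \frac{16}{3} \approx -5.3333$)
$Z{\left(H \right)} = \frac{H}{4}$
$c{\left(K \right)} = \frac{3}{25} + \frac{3 K}{50}$ ($c{\left(K \right)} = \frac{K + 2}{22 - \frac{16}{3}} = \frac{2 + K}{\frac{50}{3}} = \left(2 + K\right) \frac{3}{50} = \frac{3}{25} + \frac{3 K}{50}$)
$- 77 c{\left(Z{\left(J \right)} \right)} \left(-4\right) \left(-8\right) = - 77 \left(\frac{3}{25} + \frac{3 \cdot \frac{1}{4} \cdot 1}{50}\right) \left(-4\right) \left(-8\right) = - 77 \left(\frac{3}{25} + \frac{3}{50} \cdot \frac{1}{4}\right) \left(-4\right) \left(-8\right) = - 77 \left(\frac{3}{25} + \frac{3}{200}\right) \left(-4\right) \left(-8\right) = - 77 \cdot \frac{27}{200} \left(-4\right) \left(-8\right) = - 77 \left(\left(- \frac{27}{50}\right) \left(-8\right)\right) = \left(-77\right) \frac{108}{25} = - \frac{8316}{25}$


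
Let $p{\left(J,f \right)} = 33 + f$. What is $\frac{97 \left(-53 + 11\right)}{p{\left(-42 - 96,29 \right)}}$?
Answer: $- \frac{2037}{31} \approx -65.71$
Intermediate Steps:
$\frac{97 \left(-53 + 11\right)}{p{\left(-42 - 96,29 \right)}} = \frac{97 \left(-53 + 11\right)}{33 + 29} = \frac{97 \left(-42\right)}{62} = \left(-4074\right) \frac{1}{62} = - \frac{2037}{31}$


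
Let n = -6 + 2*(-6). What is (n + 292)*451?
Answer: 123574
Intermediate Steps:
n = -18 (n = -6 - 12 = -18)
(n + 292)*451 = (-18 + 292)*451 = 274*451 = 123574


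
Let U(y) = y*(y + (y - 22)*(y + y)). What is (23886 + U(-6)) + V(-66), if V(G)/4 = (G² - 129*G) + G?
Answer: 73122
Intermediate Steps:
V(G) = -512*G + 4*G² (V(G) = 4*((G² - 129*G) + G) = 4*(G² - 128*G) = -512*G + 4*G²)
U(y) = y*(y + 2*y*(-22 + y)) (U(y) = y*(y + (-22 + y)*(2*y)) = y*(y + 2*y*(-22 + y)))
(23886 + U(-6)) + V(-66) = (23886 + (-6)²*(-43 + 2*(-6))) + 4*(-66)*(-128 - 66) = (23886 + 36*(-43 - 12)) + 4*(-66)*(-194) = (23886 + 36*(-55)) + 51216 = (23886 - 1980) + 51216 = 21906 + 51216 = 73122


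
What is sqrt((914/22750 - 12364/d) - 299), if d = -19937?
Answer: 2*I*sqrt(153438178557617590)/45356675 ≈ 17.273*I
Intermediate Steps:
sqrt((914/22750 - 12364/d) - 299) = sqrt((914/22750 - 12364/(-19937)) - 299) = sqrt((914*(1/22750) - 12364*(-1/19937)) - 299) = sqrt((457/11375 + 12364/19937) - 299) = sqrt(149751709/226783375 - 299) = sqrt(-67658477416/226783375) = 2*I*sqrt(153438178557617590)/45356675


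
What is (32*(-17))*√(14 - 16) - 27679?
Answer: -27679 - 544*I*√2 ≈ -27679.0 - 769.33*I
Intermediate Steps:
(32*(-17))*√(14 - 16) - 27679 = -544*I*√2 - 27679 = -27679 - 544*I*√2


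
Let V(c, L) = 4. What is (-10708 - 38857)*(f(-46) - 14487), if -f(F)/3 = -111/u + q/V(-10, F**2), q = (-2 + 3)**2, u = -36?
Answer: 718543805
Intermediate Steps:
q = 1 (q = 1**2 = 1)
f(F) = -10 (f(F) = -3*(-111/(-36) + 1/4) = -3*(-111*(-1/36) + 1*(1/4)) = -3*(37/12 + 1/4) = -3*10/3 = -10)
(-10708 - 38857)*(f(-46) - 14487) = (-10708 - 38857)*(-10 - 14487) = -49565*(-14497) = 718543805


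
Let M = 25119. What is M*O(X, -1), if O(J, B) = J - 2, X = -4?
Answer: -150714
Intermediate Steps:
O(J, B) = -2 + J
M*O(X, -1) = 25119*(-2 - 4) = 25119*(-6) = -150714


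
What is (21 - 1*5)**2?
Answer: 256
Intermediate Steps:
(21 - 1*5)**2 = (21 - 5)**2 = 16**2 = 256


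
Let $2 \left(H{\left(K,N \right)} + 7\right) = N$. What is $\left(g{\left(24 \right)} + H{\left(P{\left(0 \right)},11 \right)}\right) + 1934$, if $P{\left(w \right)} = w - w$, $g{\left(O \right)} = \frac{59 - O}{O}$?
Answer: $\frac{46415}{24} \approx 1934.0$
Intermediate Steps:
$g{\left(O \right)} = \frac{59 - O}{O}$
$P{\left(w \right)} = 0$
$H{\left(K,N \right)} = -7 + \frac{N}{2}$
$\left(g{\left(24 \right)} + H{\left(P{\left(0 \right)},11 \right)}\right) + 1934 = \left(\frac{59 - 24}{24} + \left(-7 + \frac{1}{2} \cdot 11\right)\right) + 1934 = \left(\frac{59 - 24}{24} + \left(-7 + \frac{11}{2}\right)\right) + 1934 = \left(\frac{1}{24} \cdot 35 - \frac{3}{2}\right) + 1934 = \left(\frac{35}{24} - \frac{3}{2}\right) + 1934 = - \frac{1}{24} + 1934 = \frac{46415}{24}$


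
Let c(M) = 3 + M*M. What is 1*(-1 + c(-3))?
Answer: 11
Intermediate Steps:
c(M) = 3 + M**2
1*(-1 + c(-3)) = 1*(-1 + (3 + (-3)**2)) = 1*(-1 + (3 + 9)) = 1*(-1 + 12) = 1*11 = 11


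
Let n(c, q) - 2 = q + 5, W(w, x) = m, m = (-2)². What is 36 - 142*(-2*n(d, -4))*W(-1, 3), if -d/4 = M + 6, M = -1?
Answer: 3444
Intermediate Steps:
m = 4
W(w, x) = 4
d = -20 (d = -4*(-1 + 6) = -4*5 = -20)
n(c, q) = 7 + q (n(c, q) = 2 + (q + 5) = 2 + (5 + q) = 7 + q)
36 - 142*(-2*n(d, -4))*W(-1, 3) = 36 - 142*(-2*(7 - 4))*4 = 36 - 142*(-2*3)*4 = 36 - (-852)*4 = 36 - 142*(-24) = 36 + 3408 = 3444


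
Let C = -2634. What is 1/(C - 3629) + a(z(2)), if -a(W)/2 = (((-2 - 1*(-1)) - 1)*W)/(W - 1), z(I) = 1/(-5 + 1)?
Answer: 25047/31315 ≈ 0.79984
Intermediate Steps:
z(I) = -¼ (z(I) = 1/(-4) = -¼)
a(W) = 4*W/(-1 + W) (a(W) = -2*((-2 - 1*(-1)) - 1)*W/(W - 1) = -2*((-2 + 1) - 1)*W/(-1 + W) = -2*(-1 - 1)*W/(-1 + W) = -2*(-2*W)/(-1 + W) = -(-4)*W/(-1 + W) = 4*W/(-1 + W))
1/(C - 3629) + a(z(2)) = 1/(-2634 - 3629) + 4*(-¼)/(-1 - ¼) = 1/(-6263) + 4*(-¼)/(-5/4) = -1/6263 + 4*(-¼)*(-⅘) = -1/6263 + ⅘ = 25047/31315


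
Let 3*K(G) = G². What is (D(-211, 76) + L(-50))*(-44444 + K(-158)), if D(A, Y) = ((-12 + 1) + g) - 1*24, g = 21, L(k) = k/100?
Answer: 1571336/3 ≈ 5.2378e+5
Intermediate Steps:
L(k) = k/100 (L(k) = k*(1/100) = k/100)
D(A, Y) = -14 (D(A, Y) = ((-12 + 1) + 21) - 1*24 = (-11 + 21) - 24 = 10 - 24 = -14)
K(G) = G²/3
(D(-211, 76) + L(-50))*(-44444 + K(-158)) = (-14 + (1/100)*(-50))*(-44444 + (⅓)*(-158)²) = (-14 - ½)*(-44444 + (⅓)*24964) = -29*(-44444 + 24964/3)/2 = -29/2*(-108368/3) = 1571336/3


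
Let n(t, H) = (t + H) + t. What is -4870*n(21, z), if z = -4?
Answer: -185060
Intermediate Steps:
n(t, H) = H + 2*t (n(t, H) = (H + t) + t = H + 2*t)
-4870*n(21, z) = -4870*(-4 + 2*21) = -4870*(-4 + 42) = -4870*38 = -185060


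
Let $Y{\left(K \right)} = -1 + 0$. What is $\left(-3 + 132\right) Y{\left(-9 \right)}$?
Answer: $-129$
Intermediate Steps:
$Y{\left(K \right)} = -1$
$\left(-3 + 132\right) Y{\left(-9 \right)} = \left(-3 + 132\right) \left(-1\right) = 129 \left(-1\right) = -129$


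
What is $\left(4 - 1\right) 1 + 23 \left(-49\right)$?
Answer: $-1124$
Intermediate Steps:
$\left(4 - 1\right) 1 + 23 \left(-49\right) = \left(4 - 1\right) 1 - 1127 = 3 \cdot 1 - 1127 = 3 - 1127 = -1124$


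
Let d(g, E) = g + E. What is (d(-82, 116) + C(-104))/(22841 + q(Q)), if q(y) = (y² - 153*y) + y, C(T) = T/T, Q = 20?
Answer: 35/20201 ≈ 0.0017326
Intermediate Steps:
d(g, E) = E + g
C(T) = 1
q(y) = y² - 152*y
(d(-82, 116) + C(-104))/(22841 + q(Q)) = ((116 - 82) + 1)/(22841 + 20*(-152 + 20)) = (34 + 1)/(22841 + 20*(-132)) = 35/(22841 - 2640) = 35/20201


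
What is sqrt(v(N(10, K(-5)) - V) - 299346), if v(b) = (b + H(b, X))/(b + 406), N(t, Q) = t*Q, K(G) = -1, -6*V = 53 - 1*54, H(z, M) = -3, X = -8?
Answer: I*sqrt(67539948755)/475 ≈ 547.13*I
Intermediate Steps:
V = 1/6 (V = -(53 - 1*54)/6 = -(53 - 54)/6 = -1/6*(-1) = 1/6 ≈ 0.16667)
N(t, Q) = Q*t
v(b) = (-3 + b)/(406 + b) (v(b) = (b - 3)/(b + 406) = (-3 + b)/(406 + b))
sqrt(v(N(10, K(-5)) - V) - 299346) = sqrt((-3 + (-1*10 - 1*1/6))/(406 + (-1*10 - 1*1/6)) - 299346) = sqrt((-3 + (-10 - 1/6))/(406 + (-10 - 1/6)) - 299346) = sqrt((-3 - 61/6)/(406 - 61/6) - 299346) = sqrt(-79/6/(2375/6) - 299346) = sqrt((6/2375)*(-79/6) - 299346) = sqrt(-79/2375 - 299346) = sqrt(-710946829/2375) = I*sqrt(67539948755)/475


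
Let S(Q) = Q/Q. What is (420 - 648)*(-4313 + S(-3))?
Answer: 983136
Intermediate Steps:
S(Q) = 1
(420 - 648)*(-4313 + S(-3)) = (420 - 648)*(-4313 + 1) = -228*(-4312) = 983136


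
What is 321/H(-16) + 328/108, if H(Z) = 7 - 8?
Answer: -8585/27 ≈ -317.96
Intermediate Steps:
H(Z) = -1
321/H(-16) + 328/108 = 321/(-1) + 328/108 = 321*(-1) + 328*(1/108) = -321 + 82/27 = -8585/27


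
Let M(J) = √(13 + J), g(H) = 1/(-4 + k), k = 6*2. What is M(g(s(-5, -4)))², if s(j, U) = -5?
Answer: 105/8 ≈ 13.125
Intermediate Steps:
k = 12
g(H) = ⅛ (g(H) = 1/(-4 + 12) = 1/8 = ⅛)
M(g(s(-5, -4)))² = (√(13 + ⅛))² = (√(105/8))² = (√210/4)² = 105/8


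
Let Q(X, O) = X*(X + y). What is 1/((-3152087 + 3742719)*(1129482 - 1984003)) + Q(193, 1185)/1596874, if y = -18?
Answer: 8523247015007463/402977100077513864 ≈ 0.021151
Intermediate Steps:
Q(X, O) = X*(-18 + X) (Q(X, O) = X*(X - 18) = X*(-18 + X))
1/((-3152087 + 3742719)*(1129482 - 1984003)) + Q(193, 1185)/1596874 = 1/((-3152087 + 3742719)*(1129482 - 1984003)) + (193*(-18 + 193))/1596874 = 1/(590632*(-854521)) + (193*175)*(1/1596874) = (1/590632)*(-1/854521) + 33775*(1/1596874) = -1/504707447272 + 33775/1596874 = 8523247015007463/402977100077513864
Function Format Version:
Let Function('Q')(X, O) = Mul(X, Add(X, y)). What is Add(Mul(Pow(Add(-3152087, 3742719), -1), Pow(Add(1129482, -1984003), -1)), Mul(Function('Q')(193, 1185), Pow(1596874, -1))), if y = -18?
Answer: Rational(8523247015007463, 402977100077513864) ≈ 0.021151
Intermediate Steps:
Function('Q')(X, O) = Mul(X, Add(-18, X)) (Function('Q')(X, O) = Mul(X, Add(X, -18)) = Mul(X, Add(-18, X)))
Add(Mul(Pow(Add(-3152087, 3742719), -1), Pow(Add(1129482, -1984003), -1)), Mul(Function('Q')(193, 1185), Pow(1596874, -1))) = Add(Mul(Pow(Add(-3152087, 3742719), -1), Pow(Add(1129482, -1984003), -1)), Mul(Mul(193, Add(-18, 193)), Pow(1596874, -1))) = Add(Mul(Pow(590632, -1), Pow(-854521, -1)), Mul(Mul(193, 175), Rational(1, 1596874))) = Add(Mul(Rational(1, 590632), Rational(-1, 854521)), Mul(33775, Rational(1, 1596874))) = Add(Rational(-1, 504707447272), Rational(33775, 1596874)) = Rational(8523247015007463, 402977100077513864)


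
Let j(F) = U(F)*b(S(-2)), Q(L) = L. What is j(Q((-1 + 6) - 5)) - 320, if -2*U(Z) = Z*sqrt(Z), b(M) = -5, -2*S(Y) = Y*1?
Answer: -320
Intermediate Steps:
S(Y) = -Y/2
U(Z) = -Z**(3/2)/2 (U(Z) = -Z*sqrt(Z)/2 = -Z**(3/2)/2)
j(F) = 5*F**(3/2)/2 (j(F) = -F**(3/2)/2*(-5) = 5*F**(3/2)/2)
j(Q((-1 + 6) - 5)) - 320 = 5*((-1 + 6) - 5)**(3/2)/2 - 320 = 5*(5 - 5)**(3/2)/2 - 320 = 5*0**(3/2)/2 - 320 = (5/2)*0 - 320 = 0 - 320 = -320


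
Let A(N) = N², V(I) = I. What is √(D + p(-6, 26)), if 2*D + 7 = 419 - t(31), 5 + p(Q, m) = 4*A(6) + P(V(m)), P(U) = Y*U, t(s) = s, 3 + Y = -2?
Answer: √798/2 ≈ 14.124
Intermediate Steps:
Y = -5 (Y = -3 - 2 = -5)
P(U) = -5*U
p(Q, m) = 139 - 5*m (p(Q, m) = -5 + (4*6² - 5*m) = -5 + (4*36 - 5*m) = -5 + (144 - 5*m) = 139 - 5*m)
D = 381/2 (D = -7/2 + (419 - 1*31)/2 = -7/2 + (419 - 31)/2 = -7/2 + (½)*388 = -7/2 + 194 = 381/2 ≈ 190.50)
√(D + p(-6, 26)) = √(381/2 + (139 - 5*26)) = √(381/2 + (139 - 130)) = √(381/2 + 9) = √(399/2) = √798/2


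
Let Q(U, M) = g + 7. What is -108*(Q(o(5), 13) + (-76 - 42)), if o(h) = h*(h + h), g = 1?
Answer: 11880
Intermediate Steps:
o(h) = 2*h**2 (o(h) = h*(2*h) = 2*h**2)
Q(U, M) = 8 (Q(U, M) = 1 + 7 = 8)
-108*(Q(o(5), 13) + (-76 - 42)) = -108*(8 + (-76 - 42)) = -108*(8 - 118) = -108*(-110) = 11880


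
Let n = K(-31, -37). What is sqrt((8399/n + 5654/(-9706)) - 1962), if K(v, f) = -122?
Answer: 3*I*sqrt(79122301188042)/592066 ≈ 45.071*I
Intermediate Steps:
n = -122
sqrt((8399/n + 5654/(-9706)) - 1962) = sqrt((8399/(-122) + 5654/(-9706)) - 1962) = sqrt((8399*(-1/122) + 5654*(-1/9706)) - 1962) = sqrt((-8399/122 - 2827/4853) - 1962) = sqrt(-41105241/592066 - 1962) = sqrt(-1202738733/592066) = 3*I*sqrt(79122301188042)/592066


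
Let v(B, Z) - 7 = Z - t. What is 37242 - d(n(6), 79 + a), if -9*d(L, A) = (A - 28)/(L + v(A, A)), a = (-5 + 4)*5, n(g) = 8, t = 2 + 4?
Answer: 27819820/747 ≈ 37242.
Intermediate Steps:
t = 6
v(B, Z) = 1 + Z (v(B, Z) = 7 + (Z - 1*6) = 7 + (Z - 6) = 7 + (-6 + Z) = 1 + Z)
a = -5 (a = -1*5 = -5)
d(L, A) = -(-28 + A)/(9*(1 + A + L)) (d(L, A) = -(A - 28)/(9*(L + (1 + A))) = -(-28 + A)/(9*(1 + A + L)))
37242 - d(n(6), 79 + a) = 37242 - (28 - (79 - 5))/(9*(1 + (79 - 5) + 8)) = 37242 - (28 - 1*74)/(9*(1 + 74 + 8)) = 37242 - (28 - 74)/(9*83) = 37242 - (-46)/(9*83) = 37242 - 1*(-46/747) = 37242 + 46/747 = 27819820/747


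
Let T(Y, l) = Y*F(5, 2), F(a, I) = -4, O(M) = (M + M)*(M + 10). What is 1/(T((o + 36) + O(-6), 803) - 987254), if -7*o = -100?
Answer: -7/6910842 ≈ -1.0129e-6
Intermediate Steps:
o = 100/7 (o = -⅐*(-100) = 100/7 ≈ 14.286)
O(M) = 2*M*(10 + M) (O(M) = (2*M)*(10 + M) = 2*M*(10 + M))
T(Y, l) = -4*Y (T(Y, l) = Y*(-4) = -4*Y)
1/(T((o + 36) + O(-6), 803) - 987254) = 1/(-4*((100/7 + 36) + 2*(-6)*(10 - 6)) - 987254) = 1/(-4*(352/7 + 2*(-6)*4) - 987254) = 1/(-4*(352/7 - 48) - 987254) = 1/(-4*16/7 - 987254) = 1/(-64/7 - 987254) = 1/(-6910842/7) = -7/6910842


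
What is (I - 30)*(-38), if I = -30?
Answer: 2280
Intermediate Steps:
(I - 30)*(-38) = (-30 - 30)*(-38) = -60*(-38) = 2280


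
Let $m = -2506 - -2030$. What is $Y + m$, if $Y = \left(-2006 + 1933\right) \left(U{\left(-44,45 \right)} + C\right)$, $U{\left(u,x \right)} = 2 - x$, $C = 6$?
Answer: $2225$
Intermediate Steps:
$m = -476$ ($m = -2506 + 2030 = -476$)
$Y = 2701$ ($Y = \left(-2006 + 1933\right) \left(\left(2 - 45\right) + 6\right) = - 73 \left(\left(2 - 45\right) + 6\right) = - 73 \left(-43 + 6\right) = \left(-73\right) \left(-37\right) = 2701$)
$Y + m = 2701 - 476 = 2225$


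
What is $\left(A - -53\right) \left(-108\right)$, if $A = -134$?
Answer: $8748$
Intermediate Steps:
$\left(A - -53\right) \left(-108\right) = \left(-134 - -53\right) \left(-108\right) = \left(-134 + \left(-4 + 57\right)\right) \left(-108\right) = \left(-134 + 53\right) \left(-108\right) = \left(-81\right) \left(-108\right) = 8748$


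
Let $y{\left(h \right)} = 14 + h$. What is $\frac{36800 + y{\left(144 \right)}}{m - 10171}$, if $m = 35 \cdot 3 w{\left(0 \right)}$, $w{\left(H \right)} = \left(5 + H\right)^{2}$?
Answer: $- \frac{18479}{3773} \approx -4.8977$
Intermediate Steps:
$m = 2625$ ($m = 35 \cdot 3 \left(5 + 0\right)^{2} = 105 \cdot 5^{2} = 105 \cdot 25 = 2625$)
$\frac{36800 + y{\left(144 \right)}}{m - 10171} = \frac{36800 + \left(14 + 144\right)}{2625 - 10171} = \frac{36800 + 158}{-7546} = 36958 \left(- \frac{1}{7546}\right) = - \frac{18479}{3773}$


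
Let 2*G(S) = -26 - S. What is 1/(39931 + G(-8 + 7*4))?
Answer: 1/39908 ≈ 2.5058e-5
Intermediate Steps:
G(S) = -13 - S/2 (G(S) = (-26 - S)/2 = -13 - S/2)
1/(39931 + G(-8 + 7*4)) = 1/(39931 + (-13 - (-8 + 7*4)/2)) = 1/(39931 + (-13 - (-8 + 28)/2)) = 1/(39931 + (-13 - 1/2*20)) = 1/(39931 + (-13 - 10)) = 1/(39931 - 23) = 1/39908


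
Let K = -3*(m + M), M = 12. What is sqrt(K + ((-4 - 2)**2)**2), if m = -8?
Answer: 2*sqrt(321) ≈ 35.833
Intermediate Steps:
K = -12 (K = -3*(-8 + 12) = -3*4 = -12)
sqrt(K + ((-4 - 2)**2)**2) = sqrt(-12 + ((-4 - 2)**2)**2) = sqrt(-12 + ((-6)**2)**2) = sqrt(-12 + 36**2) = sqrt(-12 + 1296) = sqrt(1284) = 2*sqrt(321)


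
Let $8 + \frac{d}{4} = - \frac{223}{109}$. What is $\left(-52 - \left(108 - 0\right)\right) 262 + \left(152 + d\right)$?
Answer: $- \frac{4557092}{109} \approx -41808.0$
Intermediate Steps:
$d = - \frac{4380}{109}$ ($d = -32 + 4 \left(- \frac{223}{109}\right) = -32 - \frac{892}{109} = - \frac{4380}{109} \approx -40.183$)
$\left(-52 - \left(108 - 0\right)\right) 262 + \left(152 + d\right) = \left(-52 - \left(108 - 0\right)\right) 262 + \left(152 - \frac{4380}{109}\right) = \left(-52 - \left(108 + 0\right)\right) 262 + \frac{12188}{109} = \left(-52 - 108\right) 262 + \frac{12188}{109} = \left(-160\right) 262 + \frac{12188}{109} = -41920 + \frac{12188}{109} = - \frac{4557092}{109}$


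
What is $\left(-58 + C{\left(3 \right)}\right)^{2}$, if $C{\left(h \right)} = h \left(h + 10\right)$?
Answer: $361$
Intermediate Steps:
$C{\left(h \right)} = h \left(10 + h\right)$
$\left(-58 + C{\left(3 \right)}\right)^{2} = \left(-58 + 3 \left(10 + 3\right)\right)^{2} = \left(-58 + 3 \cdot 13\right)^{2} = \left(-58 + 39\right)^{2} = \left(-19\right)^{2} = 361$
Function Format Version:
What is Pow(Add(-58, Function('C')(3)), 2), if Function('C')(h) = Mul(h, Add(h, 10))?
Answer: 361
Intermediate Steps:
Function('C')(h) = Mul(h, Add(10, h))
Pow(Add(-58, Function('C')(3)), 2) = Pow(Add(-58, Mul(3, Add(10, 3))), 2) = Pow(Add(-58, Mul(3, 13)), 2) = Pow(Add(-58, 39), 2) = Pow(-19, 2) = 361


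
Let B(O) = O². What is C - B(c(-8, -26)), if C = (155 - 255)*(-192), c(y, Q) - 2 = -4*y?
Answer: 18044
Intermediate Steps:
c(y, Q) = 2 - 4*y
C = 19200 (C = -100*(-192) = 19200)
C - B(c(-8, -26)) = 19200 - (2 - 4*(-8))² = 19200 - (2 + 32)² = 19200 - 1*34² = 19200 - 1*1156 = 19200 - 1156 = 18044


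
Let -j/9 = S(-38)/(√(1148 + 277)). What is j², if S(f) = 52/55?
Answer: 73008/1436875 ≈ 0.050810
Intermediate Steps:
S(f) = 52/55 (S(f) = 52*(1/55) = 52/55)
j = -156*√57/5225 (j = -468/(55*(√(1148 + 277))) = -468/(55*(√1425)) = -468/(55*(5*√57)) = -468*√57/285/55 = -156*√57/5225 ≈ -0.22541)
j² = (-156*√57/5225)² = 73008/1436875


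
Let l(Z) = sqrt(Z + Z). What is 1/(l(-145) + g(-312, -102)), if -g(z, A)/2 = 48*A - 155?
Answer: 5051/51025347 - I*sqrt(290)/102050694 ≈ 9.899e-5 - 1.6687e-7*I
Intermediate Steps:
g(z, A) = 310 - 96*A (g(z, A) = -2*(48*A - 155) = -2*(-155 + 48*A) = 310 - 96*A)
l(Z) = sqrt(2)*sqrt(Z) (l(Z) = sqrt(2*Z) = sqrt(2)*sqrt(Z))
1/(l(-145) + g(-312, -102)) = 1/(sqrt(2)*sqrt(-145) + (310 - 96*(-102))) = 1/(sqrt(2)*(I*sqrt(145)) + (310 + 9792)) = 1/(I*sqrt(290) + 10102) = 1/(10102 + I*sqrt(290))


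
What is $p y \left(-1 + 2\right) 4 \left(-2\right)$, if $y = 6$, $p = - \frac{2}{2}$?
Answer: $48$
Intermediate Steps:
$p = -1$ ($p = \left(-2\right) \frac{1}{2} = -1$)
$p y \left(-1 + 2\right) 4 \left(-2\right) = \left(-1\right) 6 \left(-1 + 2\right) 4 \left(-2\right) = - 6 \cdot 1 \left(-8\right) = \left(-6\right) \left(-8\right) = 48$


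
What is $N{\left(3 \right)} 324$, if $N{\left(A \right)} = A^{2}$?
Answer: $2916$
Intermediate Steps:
$N{\left(3 \right)} 324 = 3^{2} \cdot 324 = 9 \cdot 324 = 2916$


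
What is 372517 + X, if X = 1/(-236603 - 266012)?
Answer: 187232631954/502615 ≈ 3.7252e+5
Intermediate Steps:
X = -1/502615 (X = 1/(-502615) = -1/502615 ≈ -1.9896e-6)
372517 + X = 372517 - 1/502615 = 187232631954/502615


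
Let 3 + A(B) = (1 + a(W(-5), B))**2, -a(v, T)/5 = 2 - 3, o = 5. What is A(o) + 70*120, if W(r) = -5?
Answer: 8433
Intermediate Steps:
a(v, T) = 5 (a(v, T) = -5*(2 - 3) = -5*(-1) = 5)
A(B) = 33 (A(B) = -3 + (1 + 5)**2 = -3 + 6**2 = -3 + 36 = 33)
A(o) + 70*120 = 33 + 70*120 = 33 + 8400 = 8433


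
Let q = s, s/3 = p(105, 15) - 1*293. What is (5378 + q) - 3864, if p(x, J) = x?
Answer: 950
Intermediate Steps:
s = -564 (s = 3*(105 - 1*293) = 3*(105 - 293) = 3*(-188) = -564)
q = -564
(5378 + q) - 3864 = (5378 - 564) - 3864 = 4814 - 3864 = 950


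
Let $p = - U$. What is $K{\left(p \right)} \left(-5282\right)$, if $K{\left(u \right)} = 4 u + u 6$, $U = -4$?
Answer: $-211280$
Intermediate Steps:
$p = 4$ ($p = \left(-1\right) \left(-4\right) = 4$)
$K{\left(u \right)} = 10 u$ ($K{\left(u \right)} = 4 u + 6 u = 10 u$)
$K{\left(p \right)} \left(-5282\right) = 10 \cdot 4 \left(-5282\right) = 40 \left(-5282\right) = -211280$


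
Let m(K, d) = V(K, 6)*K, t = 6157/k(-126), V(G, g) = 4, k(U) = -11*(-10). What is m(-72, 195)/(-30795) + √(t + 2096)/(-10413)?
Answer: 96/10265 - √26038870/1145430 ≈ 0.0048972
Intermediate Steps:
k(U) = 110
t = 6157/110 ≈ 55.973
m(K, d) = 4*K
m(-72, 195)/(-30795) + √(t + 2096)/(-10413) = (4*(-72))/(-30795) + √(6157/110 + 2096)/(-10413) = -288*(-1/30795) + √(236717/110)*(-1/10413) = 96/10265 + (√26038870/110)*(-1/10413) = 96/10265 - √26038870/1145430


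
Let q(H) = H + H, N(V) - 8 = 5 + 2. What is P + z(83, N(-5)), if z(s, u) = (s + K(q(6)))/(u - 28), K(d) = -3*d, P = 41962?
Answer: 545459/13 ≈ 41958.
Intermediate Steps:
N(V) = 15 (N(V) = 8 + (5 + 2) = 8 + 7 = 15)
q(H) = 2*H
z(s, u) = (-36 + s)/(-28 + u) (z(s, u) = (s - 6*6)/(u - 28) = (s - 3*12)/(-28 + u) = (s - 36)/(-28 + u) = (-36 + s)/(-28 + u))
P + z(83, N(-5)) = 41962 + (-36 + 83)/(-28 + 15) = 41962 + 47/(-13) = 41962 - 1/13*47 = 41962 - 47/13 = 545459/13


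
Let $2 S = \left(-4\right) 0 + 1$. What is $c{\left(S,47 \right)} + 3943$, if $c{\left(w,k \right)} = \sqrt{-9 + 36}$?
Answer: $3943 + 3 \sqrt{3} \approx 3948.2$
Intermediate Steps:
$S = \frac{1}{2}$ ($S = \frac{\left(-4\right) 0 + 1}{2} = \frac{0 + 1}{2} = \frac{1}{2} \cdot 1 = \frac{1}{2} \approx 0.5$)
$c{\left(w,k \right)} = 3 \sqrt{3}$ ($c{\left(w,k \right)} = \sqrt{27} = 3 \sqrt{3}$)
$c{\left(S,47 \right)} + 3943 = 3 \sqrt{3} + 3943 = 3943 + 3 \sqrt{3}$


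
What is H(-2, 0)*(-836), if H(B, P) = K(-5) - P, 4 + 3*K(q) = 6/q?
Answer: 21736/15 ≈ 1449.1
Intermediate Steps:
K(q) = -4/3 + 2/q (K(q) = -4/3 + (6/q)/3 = -4/3 + 2/q)
H(B, P) = -26/15 - P (H(B, P) = (-4/3 + 2/(-5)) - P = (-4/3 + 2*(-1/5)) - P = (-4/3 - 2/5) - P = -26/15 - P)
H(-2, 0)*(-836) = (-26/15 - 1*0)*(-836) = (-26/15 + 0)*(-836) = -26/15*(-836) = 21736/15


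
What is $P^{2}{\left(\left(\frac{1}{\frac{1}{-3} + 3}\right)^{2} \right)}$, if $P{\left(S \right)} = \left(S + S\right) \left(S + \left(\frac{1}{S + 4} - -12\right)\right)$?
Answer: $\frac{3572134020081}{294544998400} \approx 12.128$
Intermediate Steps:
$P{\left(S \right)} = 2 S \left(12 + S + \frac{1}{4 + S}\right)$ ($P{\left(S \right)} = 2 S \left(S + \left(\frac{1}{4 + S} + 12\right)\right) = 2 S \left(S + \left(12 + \frac{1}{4 + S}\right)\right) = 2 S \left(12 + S + \frac{1}{4 + S}\right)$)
$P^{2}{\left(\left(\frac{1}{\frac{1}{-3} + 3}\right)^{2} \right)} = \left(\frac{2 \left(\frac{1}{\frac{1}{-3} + 3}\right)^{2} \left(49 + \left(\left(\frac{1}{\frac{1}{-3} + 3}\right)^{2}\right)^{2} + 16 \left(\frac{1}{\frac{1}{-3} + 3}\right)^{2}\right)}{4 + \left(\frac{1}{\frac{1}{-3} + 3}\right)^{2}}\right)^{2} = \left(\frac{2 \left(\frac{1}{- \frac{1}{3} + 3}\right)^{2} \left(49 + \left(\left(\frac{1}{- \frac{1}{3} + 3}\right)^{2}\right)^{2} + 16 \left(\frac{1}{- \frac{1}{3} + 3}\right)^{2}\right)}{4 + \left(\frac{1}{- \frac{1}{3} + 3}\right)^{2}}\right)^{2} = \left(\frac{2 \left(\frac{1}{\frac{8}{3}}\right)^{2} \left(49 + \left(\left(\frac{1}{\frac{8}{3}}\right)^{2}\right)^{2} + 16 \left(\frac{1}{\frac{8}{3}}\right)^{2}\right)}{4 + \left(\frac{1}{\frac{8}{3}}\right)^{2}}\right)^{2} = \left(\frac{2 \left(\frac{3}{8}\right)^{2} \left(49 + \left(\left(\frac{3}{8}\right)^{2}\right)^{2} + 16 \left(\frac{3}{8}\right)^{2}\right)}{4 + \left(\frac{3}{8}\right)^{2}}\right)^{2} = \left(2 \cdot \frac{9}{64} \frac{1}{4 + \frac{9}{64}} \left(49 + \left(\frac{9}{64}\right)^{2} + 16 \cdot \frac{9}{64}\right)\right)^{2} = \left(2 \cdot \frac{9}{64} \frac{1}{\frac{265}{64}} \left(49 + \frac{81}{4096} + \frac{9}{4}\right)\right)^{2} = \left(2 \cdot \frac{9}{64} \cdot \frac{64}{265} \cdot \frac{210001}{4096}\right)^{2} = \left(\frac{1890009}{542720}\right)^{2} = \frac{3572134020081}{294544998400}$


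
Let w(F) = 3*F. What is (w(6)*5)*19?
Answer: 1710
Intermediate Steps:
(w(6)*5)*19 = ((3*6)*5)*19 = (18*5)*19 = 90*19 = 1710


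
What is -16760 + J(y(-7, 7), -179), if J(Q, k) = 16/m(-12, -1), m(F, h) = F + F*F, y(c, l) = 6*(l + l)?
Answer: -553076/33 ≈ -16760.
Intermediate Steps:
y(c, l) = 12*l (y(c, l) = 6*(2*l) = 12*l)
m(F, h) = F + F**2
J(Q, k) = 4/33 (J(Q, k) = 16/((-12*(1 - 12))) = 16/((-12*(-11))) = 16/132 = 16*(1/132) = 4/33)
-16760 + J(y(-7, 7), -179) = -16760 + 4/33 = -553076/33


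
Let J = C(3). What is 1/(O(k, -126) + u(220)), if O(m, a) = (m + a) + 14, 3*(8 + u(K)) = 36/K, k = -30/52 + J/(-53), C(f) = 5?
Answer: -75790/9141541 ≈ -0.0082907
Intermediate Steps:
J = 5
k = -925/1378 (k = -30/52 + 5/(-53) = -30*1/52 + 5*(-1/53) = -15/26 - 5/53 = -925/1378 ≈ -0.67126)
u(K) = -8 + 12/K (u(K) = -8 + (36/K)/3 = -8 + 12/K)
O(m, a) = 14 + a + m (O(m, a) = (a + m) + 14 = 14 + a + m)
1/(O(k, -126) + u(220)) = 1/((14 - 126 - 925/1378) + (-8 + 12/220)) = 1/(-155261/1378 + (-8 + 12*(1/220))) = 1/(-155261/1378 + (-8 + 3/55)) = 1/(-155261/1378 - 437/55) = 1/(-9141541/75790) = -75790/9141541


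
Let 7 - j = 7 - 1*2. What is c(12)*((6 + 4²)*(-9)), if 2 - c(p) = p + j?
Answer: 2376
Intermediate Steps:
j = 2 (j = 7 - (7 - 1*2) = 7 - (7 - 2) = 7 - 1*5 = 7 - 5 = 2)
c(p) = -p (c(p) = 2 - (p + 2) = 2 - (2 + p) = 2 + (-2 - p) = -p)
c(12)*((6 + 4²)*(-9)) = (-1*12)*((6 + 4²)*(-9)) = -12*(6 + 16)*(-9) = -264*(-9) = -12*(-198) = 2376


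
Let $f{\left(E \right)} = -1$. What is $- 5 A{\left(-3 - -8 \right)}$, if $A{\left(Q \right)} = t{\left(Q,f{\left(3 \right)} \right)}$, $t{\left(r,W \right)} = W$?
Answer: $5$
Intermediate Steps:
$A{\left(Q \right)} = -1$
$- 5 A{\left(-3 - -8 \right)} = \left(-5\right) \left(-1\right) = 5$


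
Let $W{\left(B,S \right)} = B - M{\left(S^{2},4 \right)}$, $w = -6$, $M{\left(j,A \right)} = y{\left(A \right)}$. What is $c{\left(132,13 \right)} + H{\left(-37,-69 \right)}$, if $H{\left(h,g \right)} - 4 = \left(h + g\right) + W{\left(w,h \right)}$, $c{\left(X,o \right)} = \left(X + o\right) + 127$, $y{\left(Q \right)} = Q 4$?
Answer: $148$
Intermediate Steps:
$y{\left(Q \right)} = 4 Q$
$M{\left(j,A \right)} = 4 A$
$W{\left(B,S \right)} = -16 + B$ ($W{\left(B,S \right)} = B - 4 \cdot 4 = B - 16 = -16 + B$)
$c{\left(X,o \right)} = 127 + X + o$
$H{\left(h,g \right)} = -18 + g + h$ ($H{\left(h,g \right)} = 4 - \left(22 - g - h\right) = 4 + \left(-22 + g + h\right) = -18 + g + h$)
$c{\left(132,13 \right)} + H{\left(-37,-69 \right)} = \left(127 + 132 + 13\right) - 124 = 272 - 124 = 148$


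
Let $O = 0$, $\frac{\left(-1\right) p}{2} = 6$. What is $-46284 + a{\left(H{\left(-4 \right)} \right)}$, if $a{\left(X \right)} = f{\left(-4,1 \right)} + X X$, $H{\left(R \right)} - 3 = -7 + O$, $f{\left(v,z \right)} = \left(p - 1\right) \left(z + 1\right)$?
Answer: $-46294$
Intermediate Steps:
$p = -12$ ($p = \left(-2\right) 6 = -12$)
$f{\left(v,z \right)} = -13 - 13 z$ ($f{\left(v,z \right)} = \left(-12 - 1\right) \left(z + 1\right) = - 13 \left(1 + z\right) = -13 - 13 z$)
$H{\left(R \right)} = -4$ ($H{\left(R \right)} = 3 + \left(-7 + 0\right) = 3 - 7 = -4$)
$a{\left(X \right)} = -26 + X^{2}$ ($a{\left(X \right)} = \left(-13 - 13\right) + X X = \left(-13 - 13\right) + X^{2} = -26 + X^{2}$)
$-46284 + a{\left(H{\left(-4 \right)} \right)} = -46284 - \left(26 - \left(-4\right)^{2}\right) = -46284 + \left(-26 + 16\right) = -46284 - 10 = -46294$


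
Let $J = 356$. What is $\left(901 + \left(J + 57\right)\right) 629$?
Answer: $826506$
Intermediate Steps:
$\left(901 + \left(J + 57\right)\right) 629 = \left(901 + \left(356 + 57\right)\right) 629 = \left(901 + 413\right) 629 = 1314 \cdot 629 = 826506$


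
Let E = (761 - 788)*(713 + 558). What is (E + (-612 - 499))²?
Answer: 1255143184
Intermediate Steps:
E = -34317 (E = -27*1271 = -34317)
(E + (-612 - 499))² = (-34317 + (-612 - 499))² = (-34317 - 1111)² = (-35428)² = 1255143184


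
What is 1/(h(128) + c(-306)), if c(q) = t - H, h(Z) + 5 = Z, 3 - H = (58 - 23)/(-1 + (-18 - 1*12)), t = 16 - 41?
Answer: 31/2910 ≈ 0.010653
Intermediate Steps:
t = -25
H = 128/31 (H = 3 - (58 - 23)/(-1 + (-18 - 1*12)) = 3 - 35/(-1 + (-18 - 12)) = 3 - 35/(-1 - 30) = 3 - 35/(-31) = 3 - 35*(-1)/31 = 3 - 1*(-35/31) = 3 + 35/31 = 128/31 ≈ 4.1290)
h(Z) = -5 + Z
c(q) = -903/31 (c(q) = -25 - 1*128/31 = -25 - 128/31 = -903/31)
1/(h(128) + c(-306)) = 1/((-5 + 128) - 903/31) = 1/(123 - 903/31) = 1/(2910/31) = 31/2910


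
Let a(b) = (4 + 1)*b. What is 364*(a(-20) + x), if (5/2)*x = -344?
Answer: -432432/5 ≈ -86486.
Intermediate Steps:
x = -688/5 (x = (⅖)*(-344) = -688/5 ≈ -137.60)
a(b) = 5*b
364*(a(-20) + x) = 364*(5*(-20) - 688/5) = 364*(-100 - 688/5) = 364*(-1188/5) = -432432/5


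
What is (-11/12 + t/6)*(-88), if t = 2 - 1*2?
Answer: 242/3 ≈ 80.667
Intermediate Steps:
t = 0 (t = 2 - 2 = 0)
(-11/12 + t/6)*(-88) = (-11/12 + 0/6)*(-88) = (-11*1/12 + 0*(⅙))*(-88) = (-11/12 + 0)*(-88) = -11/12*(-88) = 242/3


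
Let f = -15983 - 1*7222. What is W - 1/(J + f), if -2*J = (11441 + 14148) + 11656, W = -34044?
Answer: -2847950818/83655 ≈ -34044.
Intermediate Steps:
f = -23205 (f = -15983 - 7222 = -23205)
J = -37245/2 (J = -((11441 + 14148) + 11656)/2 = -(25589 + 11656)/2 = -½*37245 = -37245/2 ≈ -18623.)
W - 1/(J + f) = -34044 - 1/(-37245/2 - 23205) = -34044 - 1/(-83655/2) = -34044 - 1*(-2/83655) = -34044 + 2/83655 = -2847950818/83655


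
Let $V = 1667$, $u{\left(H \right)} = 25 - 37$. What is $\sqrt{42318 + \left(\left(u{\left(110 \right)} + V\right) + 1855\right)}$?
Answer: $6 \sqrt{1273} \approx 214.07$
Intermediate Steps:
$u{\left(H \right)} = -12$
$\sqrt{42318 + \left(\left(u{\left(110 \right)} + V\right) + 1855\right)} = \sqrt{42318 + \left(\left(-12 + 1667\right) + 1855\right)} = \sqrt{42318 + \left(1655 + 1855\right)} = \sqrt{42318 + 3510} = \sqrt{45828} = 6 \sqrt{1273}$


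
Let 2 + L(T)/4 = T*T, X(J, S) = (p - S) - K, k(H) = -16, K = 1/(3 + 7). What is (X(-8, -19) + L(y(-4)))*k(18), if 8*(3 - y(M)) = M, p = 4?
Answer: -5112/5 ≈ -1022.4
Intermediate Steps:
y(M) = 3 - M/8
K = 1/10 ≈ 0.10000
X(J, S) = 39/10 - S (X(J, S) = (4 - S) - 1*1/10 = (4 - S) - 1/10 = 39/10 - S)
L(T) = -8 + 4*T**2 (L(T) = -8 + 4*(T*T) = -8 + 4*T**2)
(X(-8, -19) + L(y(-4)))*k(18) = ((39/10 - 1*(-19)) + (-8 + 4*(3 - 1/8*(-4))**2))*(-16) = ((39/10 + 19) + (-8 + 4*(3 + 1/2)**2))*(-16) = (229/10 + (-8 + 4*(7/2)**2))*(-16) = (229/10 + (-8 + 4*(49/4)))*(-16) = (229/10 + (-8 + 49))*(-16) = (229/10 + 41)*(-16) = (639/10)*(-16) = -5112/5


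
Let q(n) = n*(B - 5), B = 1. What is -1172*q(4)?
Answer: 18752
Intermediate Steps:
q(n) = -4*n (q(n) = n*(1 - 5) = n*(-4) = -4*n)
-1172*q(4) = -(-4688)*4 = -1172*(-16) = 18752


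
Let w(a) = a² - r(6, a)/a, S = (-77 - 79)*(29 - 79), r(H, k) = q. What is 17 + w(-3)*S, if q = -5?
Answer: 57217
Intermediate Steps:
r(H, k) = -5
S = 7800 (S = -156*(-50) = 7800)
w(a) = a² + 5/a (w(a) = a² - (-5)/a = a² + 5/a)
17 + w(-3)*S = 17 + ((5 + (-3)³)/(-3))*7800 = 17 - (5 - 27)/3*7800 = 17 - ⅓*(-22)*7800 = 17 + (22/3)*7800 = 17 + 57200 = 57217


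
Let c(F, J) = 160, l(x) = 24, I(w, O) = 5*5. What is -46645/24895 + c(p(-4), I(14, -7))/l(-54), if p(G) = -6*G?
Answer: 71593/14937 ≈ 4.7930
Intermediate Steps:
I(w, O) = 25
-46645/24895 + c(p(-4), I(14, -7))/l(-54) = -46645/24895 + 160/24 = -46645*1/24895 + 160*(1/24) = -9329/4979 + 20/3 = 71593/14937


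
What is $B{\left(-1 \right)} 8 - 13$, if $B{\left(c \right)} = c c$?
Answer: $-5$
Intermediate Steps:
$B{\left(c \right)} = c^{2}$
$B{\left(-1 \right)} 8 - 13 = \left(-1\right)^{2} \cdot 8 - 13 = 1 \cdot 8 - 13 = 8 - 13 = -5$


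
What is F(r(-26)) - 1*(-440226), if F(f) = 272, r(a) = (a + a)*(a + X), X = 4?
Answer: 440498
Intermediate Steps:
r(a) = 2*a*(4 + a) (r(a) = (a + a)*(a + 4) = (2*a)*(4 + a) = 2*a*(4 + a))
F(r(-26)) - 1*(-440226) = 272 - 1*(-440226) = 272 + 440226 = 440498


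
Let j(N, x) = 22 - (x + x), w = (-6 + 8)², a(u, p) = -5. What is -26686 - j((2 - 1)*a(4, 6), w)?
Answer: -26700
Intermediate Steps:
w = 4 (w = 2² = 4)
j(N, x) = 22 - 2*x
-26686 - j((2 - 1)*a(4, 6), w) = -26686 - (22 - 2*4) = -26686 - (22 - 8) = -26686 - 1*14 = -26686 - 14 = -26700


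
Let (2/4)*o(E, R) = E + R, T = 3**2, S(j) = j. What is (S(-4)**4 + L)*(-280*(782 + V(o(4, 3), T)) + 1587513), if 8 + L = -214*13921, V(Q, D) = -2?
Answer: -4078376783598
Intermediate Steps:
T = 9
o(E, R) = 2*E + 2*R (o(E, R) = 2*(E + R) = 2*E + 2*R)
L = -2979102 (L = -8 - 214*13921 = -8 - 2979094 = -2979102)
(S(-4)**4 + L)*(-280*(782 + V(o(4, 3), T)) + 1587513) = ((-4)**4 - 2979102)*(-280*(782 - 2) + 1587513) = (256 - 2979102)*(-280*780 + 1587513) = -2978846*(-218400 + 1587513) = -2978846*1369113 = -4078376783598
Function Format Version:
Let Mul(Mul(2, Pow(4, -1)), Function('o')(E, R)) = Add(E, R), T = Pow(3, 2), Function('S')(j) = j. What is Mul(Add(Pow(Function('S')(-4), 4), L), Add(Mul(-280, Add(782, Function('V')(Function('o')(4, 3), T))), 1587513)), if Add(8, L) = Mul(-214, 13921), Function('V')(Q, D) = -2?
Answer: -4078376783598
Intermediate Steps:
T = 9
Function('o')(E, R) = Add(Mul(2, E), Mul(2, R)) (Function('o')(E, R) = Mul(2, Add(E, R)) = Add(Mul(2, E), Mul(2, R)))
L = -2979102 (L = Add(-8, Mul(-214, 13921)) = Add(-8, -2979094) = -2979102)
Mul(Add(Pow(Function('S')(-4), 4), L), Add(Mul(-280, Add(782, Function('V')(Function('o')(4, 3), T))), 1587513)) = Mul(Add(Pow(-4, 4), -2979102), Add(Mul(-280, Add(782, -2)), 1587513)) = Mul(Add(256, -2979102), Add(Mul(-280, 780), 1587513)) = Mul(-2978846, Add(-218400, 1587513)) = Mul(-2978846, 1369113) = -4078376783598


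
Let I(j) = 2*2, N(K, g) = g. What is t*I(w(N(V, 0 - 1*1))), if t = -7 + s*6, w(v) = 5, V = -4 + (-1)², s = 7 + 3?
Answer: 212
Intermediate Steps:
s = 10
V = -3 (V = -4 + 1 = -3)
I(j) = 4
t = 53 (t = -7 + 10*6 = -7 + 60 = 53)
t*I(w(N(V, 0 - 1*1))) = 53*4 = 212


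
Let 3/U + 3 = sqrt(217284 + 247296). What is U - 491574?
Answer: -25374558305/51619 + 2*sqrt(12905)/51619 ≈ -4.9157e+5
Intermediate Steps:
U = 3/(-3 + 6*sqrt(12905)) (U = 3/(-3 + sqrt(217284 + 247296)) = 3/(-3 + sqrt(464580)) = 3/(-3 + 6*sqrt(12905)) ≈ 0.0044209)
U - 491574 = (1/51619 + 2*sqrt(12905)/51619) - 491574 = -25374558305/51619 + 2*sqrt(12905)/51619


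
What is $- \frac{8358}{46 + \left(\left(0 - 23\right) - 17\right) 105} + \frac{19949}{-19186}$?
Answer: $\frac{38744221}{39849322} \approx 0.97227$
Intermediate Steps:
$- \frac{8358}{46 + \left(\left(0 - 23\right) - 17\right) 105} + \frac{19949}{-19186} = - \frac{8358}{46 + \left(-23 - 17\right) 105} + 19949 \left(- \frac{1}{19186}\right) = - \frac{8358}{46 - 4200} - \frac{19949}{19186} = - \frac{8358}{-4154} - \frac{19949}{19186} = \left(-8358\right) \left(- \frac{1}{4154}\right) - \frac{19949}{19186} = \frac{4179}{2077} - \frac{19949}{19186} = \frac{38744221}{39849322}$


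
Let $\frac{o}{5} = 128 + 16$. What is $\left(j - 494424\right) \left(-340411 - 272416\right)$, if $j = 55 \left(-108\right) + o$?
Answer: $306195333588$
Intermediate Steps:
$o = 720$ ($o = 5 \left(128 + 16\right) = 5 \cdot 144 = 720$)
$j = -5220$ ($j = 55 \left(-108\right) + 720 = -5940 + 720 = -5220$)
$\left(j - 494424\right) \left(-340411 - 272416\right) = \left(-5220 - 494424\right) \left(-340411 - 272416\right) = \left(-499644\right) \left(-612827\right) = 306195333588$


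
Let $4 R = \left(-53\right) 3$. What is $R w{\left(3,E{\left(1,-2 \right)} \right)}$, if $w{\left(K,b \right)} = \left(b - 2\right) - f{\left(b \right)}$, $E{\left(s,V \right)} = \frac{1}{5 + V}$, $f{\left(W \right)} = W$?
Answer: $\frac{159}{2} \approx 79.5$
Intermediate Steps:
$w{\left(K,b \right)} = -2$ ($w{\left(K,b \right)} = \left(b - 2\right) - b = \left(-2 + b\right) - b = -2$)
$R = - \frac{159}{4}$ ($R = \frac{\left(-53\right) 3}{4} = \frac{1}{4} \left(-159\right) = - \frac{159}{4} \approx -39.75$)
$R w{\left(3,E{\left(1,-2 \right)} \right)} = \left(- \frac{159}{4}\right) \left(-2\right) = \frac{159}{2}$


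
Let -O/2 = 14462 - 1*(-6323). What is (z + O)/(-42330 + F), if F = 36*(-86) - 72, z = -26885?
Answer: 68455/45498 ≈ 1.5046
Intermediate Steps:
F = -3168 (F = -3096 - 72 = -3168)
O = -41570 (O = -2*(14462 - 1*(-6323)) = -2*(14462 + 6323) = -2*20785 = -41570)
(z + O)/(-42330 + F) = (-26885 - 41570)/(-42330 - 3168) = -68455/(-45498) = -68455*(-1/45498) = 68455/45498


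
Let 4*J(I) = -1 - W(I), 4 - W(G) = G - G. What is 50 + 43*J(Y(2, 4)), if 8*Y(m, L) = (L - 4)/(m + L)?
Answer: -15/4 ≈ -3.7500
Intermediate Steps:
Y(m, L) = (-4 + L)/(8*(L + m)) (Y(m, L) = ((L - 4)/(m + L))/8 = ((-4 + L)/(L + m))/8 = (-4 + L)/(8*(L + m)))
W(G) = 4 (W(G) = 4 - (G - G) = 4 - 1*0 = 4 + 0 = 4)
J(I) = -5/4 (J(I) = (-1 - 1*4)/4 = (-1 - 4)/4 = (¼)*(-5) = -5/4)
50 + 43*J(Y(2, 4)) = 50 + 43*(-5/4) = 50 - 215/4 = -15/4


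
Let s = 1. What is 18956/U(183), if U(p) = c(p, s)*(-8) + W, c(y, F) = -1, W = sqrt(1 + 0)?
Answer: 18956/9 ≈ 2106.2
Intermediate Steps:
W = 1 (W = sqrt(1) = 1)
U(p) = 9 (U(p) = -1*(-8) + 1 = 8 + 1 = 9)
18956/U(183) = 18956/9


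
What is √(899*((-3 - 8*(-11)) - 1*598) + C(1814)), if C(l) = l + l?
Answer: I*√457559 ≈ 676.43*I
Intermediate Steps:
C(l) = 2*l
√(899*((-3 - 8*(-11)) - 1*598) + C(1814)) = √(899*((-3 - 8*(-11)) - 1*598) + 2*1814) = √(899*((-3 + 88) - 598) + 3628) = √(899*(85 - 598) + 3628) = √(899*(-513) + 3628) = √(-461187 + 3628) = √(-457559) = I*√457559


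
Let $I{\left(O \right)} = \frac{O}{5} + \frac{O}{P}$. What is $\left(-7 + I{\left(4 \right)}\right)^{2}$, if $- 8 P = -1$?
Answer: $\frac{16641}{25} \approx 665.64$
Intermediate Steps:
$P = \frac{1}{8}$ ($P = \left(- \frac{1}{8}\right) \left(-1\right) = \frac{1}{8} \approx 0.125$)
$I{\left(O \right)} = \frac{41 O}{5}$ ($I{\left(O \right)} = \frac{O}{5} + O \frac{1}{\frac{1}{8}} = O \frac{1}{5} + O 8 = \frac{O}{5} + 8 O = \frac{41 O}{5}$)
$\left(-7 + I{\left(4 \right)}\right)^{2} = \left(-7 + \frac{41}{5} \cdot 4\right)^{2} = \left(-7 + \frac{164}{5}\right)^{2} = \left(\frac{129}{5}\right)^{2} = \frac{16641}{25}$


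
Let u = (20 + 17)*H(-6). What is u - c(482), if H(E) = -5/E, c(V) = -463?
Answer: 2963/6 ≈ 493.83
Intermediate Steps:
u = 185/6 (u = (20 + 17)*(-5/(-6)) = 37*(-5*(-1/6)) = 37*(5/6) = 185/6 ≈ 30.833)
u - c(482) = 185/6 - 1*(-463) = 185/6 + 463 = 2963/6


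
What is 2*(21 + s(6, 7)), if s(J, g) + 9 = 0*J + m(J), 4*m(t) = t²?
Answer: 42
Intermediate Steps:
m(t) = t²/4
s(J, g) = -9 + J²/4 (s(J, g) = -9 + (0*J + J²/4) = -9 + (0 + J²/4) = -9 + J²/4)
2*(21 + s(6, 7)) = 2*(21 + (-9 + (¼)*6²)) = 2*(21 + (-9 + (¼)*36)) = 2*(21 + (-9 + 9)) = 2*(21 + 0) = 2*21 = 42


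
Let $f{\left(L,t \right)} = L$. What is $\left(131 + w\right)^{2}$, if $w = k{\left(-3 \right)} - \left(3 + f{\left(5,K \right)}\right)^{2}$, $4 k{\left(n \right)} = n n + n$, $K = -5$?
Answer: $\frac{18769}{4} \approx 4692.3$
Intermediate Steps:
$k{\left(n \right)} = \frac{n}{4} + \frac{n^{2}}{4}$ ($k{\left(n \right)} = \frac{n n + n}{4} = \frac{n^{2} + n}{4} = \frac{n + n^{2}}{4} = \frac{n}{4} + \frac{n^{2}}{4}$)
$w = - \frac{125}{2}$ ($w = \frac{1}{4} \left(-3\right) \left(1 - 3\right) - \left(3 + 5\right)^{2} = \frac{1}{4} \left(-3\right) \left(-2\right) - 8^{2} = \frac{3}{2} - 64 = - \frac{125}{2} \approx -62.5$)
$\left(131 + w\right)^{2} = \left(131 - \frac{125}{2}\right)^{2} = \left(\frac{137}{2}\right)^{2} = \frac{18769}{4}$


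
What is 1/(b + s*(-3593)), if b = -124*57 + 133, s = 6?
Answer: -1/28493 ≈ -3.5096e-5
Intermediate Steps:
b = -6935 (b = -7068 + 133 = -6935)
1/(b + s*(-3593)) = 1/(-6935 + 6*(-3593)) = 1/(-6935 - 21558) = 1/(-28493) = -1/28493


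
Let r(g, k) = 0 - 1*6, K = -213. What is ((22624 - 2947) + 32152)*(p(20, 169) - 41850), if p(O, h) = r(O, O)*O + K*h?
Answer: -4040951643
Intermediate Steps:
r(g, k) = -6 (r(g, k) = 0 - 6 = -6)
p(O, h) = -213*h - 6*O (p(O, h) = -6*O - 213*h = -213*h - 6*O)
((22624 - 2947) + 32152)*(p(20, 169) - 41850) = ((22624 - 2947) + 32152)*((-213*169 - 6*20) - 41850) = (19677 + 32152)*((-35997 - 120) - 41850) = 51829*(-36117 - 41850) = 51829*(-77967) = -4040951643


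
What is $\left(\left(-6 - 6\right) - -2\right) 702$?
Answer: $-7020$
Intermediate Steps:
$\left(\left(-6 - 6\right) - -2\right) 702 = \left(-12 + \left(-5 + 7\right)\right) 702 = \left(-12 + 2\right) 702 = \left(-10\right) 702 = -7020$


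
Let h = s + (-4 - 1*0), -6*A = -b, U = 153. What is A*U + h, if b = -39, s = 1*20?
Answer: -1957/2 ≈ -978.50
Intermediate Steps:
s = 20
A = -13/2 (A = -(-1)*(-39)/6 = -1/6*39 = -13/2 ≈ -6.5000)
h = 16 (h = 20 + (-4 - 1*0) = 20 + (-4 + 0) = 20 - 4 = 16)
A*U + h = -13/2*153 + 16 = -1989/2 + 16 = -1957/2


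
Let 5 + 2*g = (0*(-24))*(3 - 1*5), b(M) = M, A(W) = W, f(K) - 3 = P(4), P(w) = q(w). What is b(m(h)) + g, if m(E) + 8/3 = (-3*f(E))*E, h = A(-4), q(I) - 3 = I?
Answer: 689/6 ≈ 114.83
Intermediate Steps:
q(I) = 3 + I
P(w) = 3 + w
f(K) = 10 (f(K) = 3 + (3 + 4) = 3 + 7 = 10)
h = -4
m(E) = -8/3 - 30*E (m(E) = -8/3 + (-3*10)*E = -8/3 - 30*E)
g = -5/2 (g = -5/2 + ((0*(-24))*(3 - 1*5))/2 = -5/2 + (0*(3 - 5))/2 = -5/2 + (0*(-2))/2 = -5/2 + (1/2)*0 = -5/2 + 0 = -5/2 ≈ -2.5000)
b(m(h)) + g = (-8/3 - 30*(-4)) - 5/2 = (-8/3 + 120) - 5/2 = 352/3 - 5/2 = 689/6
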